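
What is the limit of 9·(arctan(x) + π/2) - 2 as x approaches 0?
Direct substitution at x = 0 gives -2 + 9·π/2.

Final answer: -2 + 9·π/2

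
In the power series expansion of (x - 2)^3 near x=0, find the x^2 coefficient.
Expand to order 2: (x - 2)^3 = -6·x^2 + 12·x - 8 + O(x^3).
The coefficient of x^2 is -6.

Final answer: -6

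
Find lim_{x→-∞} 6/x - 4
Evaluate the dominant behaviour as x → -∞; each term tends to a finite value or vanishes.
Limit = -4.

Final answer: -4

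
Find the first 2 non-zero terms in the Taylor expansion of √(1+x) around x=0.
x/2 + 1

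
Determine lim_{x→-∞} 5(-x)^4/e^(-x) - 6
The quotient is an ∞/∞ indeterminate form as x → -∞.
Compare growth rates of the dominant terms (exponentials ≫ polynomials ≫ logarithms), or apply L'Hôpital's rule; the quotient → 0.
Adding the constant: 0 - 6 = -6. Limit = -6.

Final answer: -6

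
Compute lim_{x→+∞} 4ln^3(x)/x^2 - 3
The quotient is an ∞/∞ indeterminate form as x → +∞.
The polynomial denominator x^2 dominates the logarithmic numerator (any positive power of x ≫ ln^3(x) as x → ∞), so the quotient → 0.
Adding the constant: 0 - 3 = -3. Limit = -3.

Final answer: -3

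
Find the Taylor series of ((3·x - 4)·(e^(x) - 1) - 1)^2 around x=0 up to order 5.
-71·x^5/60 - 19·x^4/3 - 29·x^3/3 + 14·x^2 + 8·x + 1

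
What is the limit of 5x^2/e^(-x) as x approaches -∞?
This is an ∞/∞ indeterminate form as x → -∞.
Compare growth rates of the dominant terms (exponentials ≫ polynomials ≫ logarithms), or apply L'Hôpital's rule; the quotient → 0.
Limit = 0.

Final answer: 0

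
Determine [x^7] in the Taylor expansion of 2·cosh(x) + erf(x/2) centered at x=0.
Expand to order 7: 2·cosh(x) + erf(x/2) = -x^7/(2688·√(π)) + x^6/360 + x^5/(160·√(π)) + x^4/12 - x^3/(12·√(π)) + x^2 + x/√(π) + 2 + O(x^8).
The coefficient of x^7 is -1/(2688·√(π)).

Final answer: -1/(2688·√(π))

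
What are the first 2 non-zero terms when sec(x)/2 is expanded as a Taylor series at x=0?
x^2/4 + 1/2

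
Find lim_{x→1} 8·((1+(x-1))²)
Direct substitution at x = 1 gives 8.

Final answer: 8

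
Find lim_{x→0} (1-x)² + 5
Direct substitution at x = 0 gives 6.

Final answer: 6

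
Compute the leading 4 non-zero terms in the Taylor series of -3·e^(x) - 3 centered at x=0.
-x^3/2 - 3·x^2/2 - 3·x - 6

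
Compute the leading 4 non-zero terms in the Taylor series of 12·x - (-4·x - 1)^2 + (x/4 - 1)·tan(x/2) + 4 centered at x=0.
-x^3/24 - 127·x^2/8 + 7·x/2 + 3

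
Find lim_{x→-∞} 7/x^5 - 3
Evaluate the dominant behaviour as x → -∞; each term tends to a finite value or vanishes.
Limit = -3.

Final answer: -3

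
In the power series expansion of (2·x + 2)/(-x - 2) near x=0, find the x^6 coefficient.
Expand to order 6: (2·x + 2)/(-x - 2) = x^6/64 - x^5/32 + x^4/16 - x^3/8 + x^2/4 - x/2 - 1 + O(x^7).
The coefficient of x^6 is 1/64.

Final answer: 1/64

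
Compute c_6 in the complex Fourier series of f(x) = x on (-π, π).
Compute the real Fourier coefficients first: a_6 = 0, b_6 = -1/3.
Then c_6 = (a_6 − i·b_6)/2 = i/6.

Final answer: i/6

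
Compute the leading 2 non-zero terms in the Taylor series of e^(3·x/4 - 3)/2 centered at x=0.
3·x·e^(-3)/8 + e^(-3)/2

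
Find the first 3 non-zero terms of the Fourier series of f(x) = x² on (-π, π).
-4·cos(x) + cos(2·x) + π^2/3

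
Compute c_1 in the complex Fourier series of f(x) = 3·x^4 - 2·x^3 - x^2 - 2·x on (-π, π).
Compute the real Fourier coefficients first: a_1 = 148 - 24·π^2, b_1 = 20 - 4·π^2.
Then c_1 = (a_1 − i·b_1)/2 = -12·π^2 + 74 - 10·i + 2·i·π^2.

Final answer: -12·π^2 + 74 - 10·i + 2·i·π^2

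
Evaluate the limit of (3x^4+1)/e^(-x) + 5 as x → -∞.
The quotient is an ∞/∞ indeterminate form as x → -∞.
Compare growth rates of the dominant terms (exponentials ≫ polynomials ≫ logarithms), or apply L'Hôpital's rule; the quotient → 0.
Adding the constant: 0 + 5 = 5. Limit = 5.

Final answer: 5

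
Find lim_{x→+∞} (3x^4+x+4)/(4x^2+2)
This is an ∞/∞ indeterminate form as x → +∞.
Divide numerator and denominator by x^4 and let the lower-order terms vanish; the numerator's degree 4 exceeds the denominator's degree 2, so the quotient diverges.
Limit = ∞.

Final answer: ∞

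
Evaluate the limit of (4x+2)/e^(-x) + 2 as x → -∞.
The quotient is an ∞/∞ indeterminate form as x → -∞.
Compare growth rates of the dominant terms (exponentials ≫ polynomials ≫ logarithms), or apply L'Hôpital's rule; the quotient → 0.
Adding the constant: 0 + 2 = 2. Limit = 2.

Final answer: 2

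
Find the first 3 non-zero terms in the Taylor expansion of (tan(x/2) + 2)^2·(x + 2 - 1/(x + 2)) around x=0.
19·x^2/8 + 8·x + 6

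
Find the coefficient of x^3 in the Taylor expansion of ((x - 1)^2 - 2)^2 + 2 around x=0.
Expand to order 3: ((x - 1)^2 - 2)^2 + 2 = -4·x^3 + 2·x^2 + 4·x + 3 + O(x^4).
The coefficient of x^3 is -4.

Final answer: -4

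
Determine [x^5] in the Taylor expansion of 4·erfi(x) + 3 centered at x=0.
Expand to order 5: 4·erfi(x) + 3 = 4·x^5/(5·√(π)) + 8·x^3/(3·√(π)) + 8·x/√(π) + 3 + O(x^6).
The coefficient of x^5 is 4/(5·√(π)).

Final answer: 4/(5·√(π))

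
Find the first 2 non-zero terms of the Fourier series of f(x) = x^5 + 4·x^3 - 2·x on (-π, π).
(-32·π^2 + 188 + 2·π^4)·sin(x) + (-π^4 + 1/2 + π^2)·sin(2·x)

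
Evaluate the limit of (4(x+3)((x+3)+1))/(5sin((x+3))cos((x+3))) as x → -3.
Both numerator and denominator → 0 as x → -3; this is a 0/0 indeterminate form.
Expand each to leading order near x = -3: numerator ~ 4·(x + 3), denominator ~ 5·(x + 3).
The limit of the ratio is 4/5.

Final answer: 4/5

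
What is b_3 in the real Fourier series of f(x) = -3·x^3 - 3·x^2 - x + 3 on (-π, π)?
b_3 = (1/π) ∫_{-π}^{π} f(x)·sin(3x) dx.
Evaluate the integral (use parity and integration by parts as needed): b_3 = 2/3 - 2·π^2.

Final answer: 2/3 - 2·π^2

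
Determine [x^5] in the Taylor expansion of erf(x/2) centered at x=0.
Expand to order 5: erf(x/2) = x^5/(160·√(π)) - x^3/(12·√(π)) + x/√(π) + O(x^6).
The coefficient of x^5 is 1/(160·√(π)).

Final answer: 1/(160·√(π))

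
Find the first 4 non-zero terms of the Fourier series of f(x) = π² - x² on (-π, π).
4·cos(x) - cos(2·x) + 4·cos(3·x)/9 + 2·π^2/3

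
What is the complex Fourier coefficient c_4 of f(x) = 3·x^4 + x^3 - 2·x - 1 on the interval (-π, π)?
Compute the real Fourier coefficients first: a_4 = -9/16 + 3·π^2/2, b_4 = 19/16 - π^2/2.
Then c_4 = (a_4 − i·b_4)/2 = -9/32 + 3·π^2/4 - 19·i/32 + i·π^2/4.

Final answer: -9/32 + 3·π^2/4 - 19·i/32 + i·π^2/4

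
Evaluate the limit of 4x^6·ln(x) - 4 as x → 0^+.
The product is a 0·∞ indeterminate form at x → 0⁺.
Rewrite the product as 4·ln(x) / x^(-6) and apply L'Hôpital, or use the standard hierarchy x^(-6) ≫ |ln x| as x → 0⁺.
The indeterminate product → 0, so the limit = -4.

Final answer: -4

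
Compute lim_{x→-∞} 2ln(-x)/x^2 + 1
The quotient is an ∞/∞ indeterminate form as x → -∞.
Compare growth rates of the dominant terms (exponentials ≫ polynomials ≫ logarithms), or apply L'Hôpital's rule; the quotient → 0.
Adding the constant: 0 + 1 = 1. Limit = 1.

Final answer: 1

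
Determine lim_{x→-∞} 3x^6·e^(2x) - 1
The product is a 0·∞ indeterminate form at x → -∞.
Rewrite the product as 3x^6 / e^(-2x) (an ∞/∞ form) and apply L'Hôpital, or use the standard hierarchy e^(2|x|) ≫ |x^6| as x → -∞.
The indeterminate product → 0, so the limit = -1.

Final answer: -1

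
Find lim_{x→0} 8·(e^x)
Direct substitution at x = 0 gives 8.

Final answer: 8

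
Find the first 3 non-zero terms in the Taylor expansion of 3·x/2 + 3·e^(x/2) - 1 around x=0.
3·x^2/8 + 3·x + 2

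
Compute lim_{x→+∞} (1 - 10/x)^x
As x → +∞: this is the defining limit (1 - 10/x)^x → e^(-10).
Limit = e^(-10).

Final answer: e^(-10)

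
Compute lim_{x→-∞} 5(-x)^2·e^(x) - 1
The product is a 0·∞ indeterminate form at x → -∞.
Rewrite the product as 5(-x)^2 / e^(-x) (an ∞/∞ form) and apply L'Hôpital, or use the standard hierarchy e^(|x|) ≫ |(-x)^2| as x → -∞.
The indeterminate product → 0, so the limit = -1.

Final answer: -1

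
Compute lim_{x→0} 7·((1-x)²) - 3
Direct substitution at x = 0 gives 4.

Final answer: 4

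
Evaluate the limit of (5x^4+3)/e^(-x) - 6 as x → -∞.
The quotient is an ∞/∞ indeterminate form as x → -∞.
Compare growth rates of the dominant terms (exponentials ≫ polynomials ≫ logarithms), or apply L'Hôpital's rule; the quotient → 0.
Adding the constant: 0 - 6 = -6. Limit = -6.

Final answer: -6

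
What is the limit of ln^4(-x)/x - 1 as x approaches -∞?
The quotient is an ∞/∞ indeterminate form as x → -∞.
Compare growth rates of the dominant terms (exponentials ≫ polynomials ≫ logarithms), or apply L'Hôpital's rule; the quotient → 0.
Adding the constant: 0 - 1 = -1. Limit = -1.

Final answer: -1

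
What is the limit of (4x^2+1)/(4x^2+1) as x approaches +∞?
This is an ∞/∞ indeterminate form as x → +∞.
Divide numerator and denominator by x^2 and let the lower-order terms vanish; the leading terms give 4/4 = 1.
Limit = 1.

Final answer: 1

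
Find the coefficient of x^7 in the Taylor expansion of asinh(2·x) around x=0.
Expand to order 7: asinh(2·x) = -40·x^7/7 + 12·x^5/5 - 4·x^3/3 + 2·x + O(x^8).
The coefficient of x^7 is -40/7.

Final answer: -40/7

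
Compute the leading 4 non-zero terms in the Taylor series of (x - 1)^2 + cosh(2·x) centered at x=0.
2·x^4/3 + 3·x^2 - 2·x + 2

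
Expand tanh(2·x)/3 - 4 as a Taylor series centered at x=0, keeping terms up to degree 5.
64·x^5/45 - 8·x^3/9 + 2·x/3 - 4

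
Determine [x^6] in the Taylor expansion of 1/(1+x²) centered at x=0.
Expand to order 6: 1/(1+x²) = -x^6 + x^4 - x^2 + 1 + O(x^7).
The coefficient of x^6 is -1.

Final answer: -1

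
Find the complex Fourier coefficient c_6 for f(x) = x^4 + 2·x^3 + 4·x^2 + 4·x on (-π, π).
Compute the real Fourier coefficients first: a_6 = 11/27 + 2·π^2/9, b_6 = -2·π^2/3 - 11/9.
Then c_6 = (a_6 − i·b_6)/2 = 11/54 + π^2/9 + 11·i/18 + i·π^2/3.

Final answer: 11/54 + π^2/9 + 11·i/18 + i·π^2/3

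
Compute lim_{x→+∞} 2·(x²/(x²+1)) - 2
Evaluate the dominant behaviour as x → +∞; each term tends to a finite value or vanishes.
Limit = 0.

Final answer: 0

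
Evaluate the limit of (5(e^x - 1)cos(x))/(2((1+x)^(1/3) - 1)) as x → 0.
Both numerator and denominator → 0 as x → 0; this is a 0/0 indeterminate form.
Expand each to leading order near x = 0: numerator ~ 5·x, denominator ~ 2·x/3.
The limit of the ratio is 15/2.

Final answer: 15/2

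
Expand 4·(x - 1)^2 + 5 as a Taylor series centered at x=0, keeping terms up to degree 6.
4·x^2 - 8·x + 9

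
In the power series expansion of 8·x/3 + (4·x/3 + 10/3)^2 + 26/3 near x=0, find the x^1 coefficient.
Expand to order 1: 8·x/3 + (4·x/3 + 10/3)^2 + 26/3 = 104·x/9 + 178/9 + O(x^2).
The coefficient of x^1 is 104/9.

Final answer: 104/9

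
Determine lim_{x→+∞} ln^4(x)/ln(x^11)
This is an ∞/∞ indeterminate form as x → +∞.
Write ln(x^11) = 11·ln(x), reducing the quotient to ln^3(x)/11 → ∞.
Limit = ∞.

Final answer: ∞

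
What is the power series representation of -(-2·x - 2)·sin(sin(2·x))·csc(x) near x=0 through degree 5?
503·x^5/90 + 503·x^4/90 - 14·x^3/3 - 14·x^2/3 + 4·x + 4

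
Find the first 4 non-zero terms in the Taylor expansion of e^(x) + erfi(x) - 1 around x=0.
x^4/24 + x^3·(1/6 + 2/(3·√(π))) + x^2/2 + x·(1 + 2/√(π))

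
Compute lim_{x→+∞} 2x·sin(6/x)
As x → +∞: let u = 6/x → 0⁺; then 2·x·sin(6/x) = 2·6·sin(u)/u → 2·6·1 = 12.
Limit = 12.

Final answer: 12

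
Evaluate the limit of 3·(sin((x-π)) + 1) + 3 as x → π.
Direct substitution at x = π gives 6.

Final answer: 6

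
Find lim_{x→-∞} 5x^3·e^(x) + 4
The product is a 0·∞ indeterminate form at x → -∞.
Rewrite the product as 5x^3 / e^(-x) (an ∞/∞ form) and apply L'Hôpital, or use the standard hierarchy e^(|x|) ≫ |x^3| as x → -∞.
The indeterminate product → 0, so the limit = 4.

Final answer: 4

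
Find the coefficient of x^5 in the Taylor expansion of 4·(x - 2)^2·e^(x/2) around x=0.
Expand to order 5: 4·(x - 2)^2·e^(x/2) = 11·x^5/240 + 5·x^4/24 + x^3/3 - 2·x^2 - 8·x + 16 + O(x^6).
The coefficient of x^5 is 11/240.

Final answer: 11/240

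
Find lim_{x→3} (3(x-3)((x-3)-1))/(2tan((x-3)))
Both numerator and denominator → 0 as x → 3; this is a 0/0 indeterminate form.
Expand each to leading order near x = 3: numerator ~ -3·(x - 3), denominator ~ 2·(x - 3).
The limit of the ratio is -3/2.

Final answer: -3/2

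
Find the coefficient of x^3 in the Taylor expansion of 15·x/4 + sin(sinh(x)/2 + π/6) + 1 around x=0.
Expand to order 3: 15·x/4 + sin(sinh(x)/2 + π/6) + 1 = √(3)·x^3/32 - x^2/16 + x·(√(3)/4 + 15/4) + 3/2 + O(x^4).
The coefficient of x^3 is √(3)/32.

Final answer: √(3)/32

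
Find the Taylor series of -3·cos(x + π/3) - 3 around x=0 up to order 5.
√(3)·x^5/80 - x^4/16 - √(3)·x^3/4 + 3·x^2/4 + 3·√(3)·x/2 - 9/2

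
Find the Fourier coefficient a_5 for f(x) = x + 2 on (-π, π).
a_5 = (1/π) ∫_{-π}^{π} f(x)·cos(5x) dx.
Evaluate the integral (use parity and integration by parts as needed): a_5 = 0.

Final answer: 0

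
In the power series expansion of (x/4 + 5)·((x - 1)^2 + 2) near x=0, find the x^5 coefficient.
Expand to order 5: (x/4 + 5)·((x - 1)^2 + 2) = x^3/4 + 9·x^2/2 - 37·x/4 + 15 + O(x^6).
The coefficient of x^5 is 0.

Final answer: 0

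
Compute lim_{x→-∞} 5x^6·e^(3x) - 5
The product is a 0·∞ indeterminate form at x → -∞.
Rewrite the product as 5x^6 / e^(-3x) (an ∞/∞ form) and apply L'Hôpital, or use the standard hierarchy e^(3|x|) ≫ |x^6| as x → -∞.
The indeterminate product → 0, so the limit = -5.

Final answer: -5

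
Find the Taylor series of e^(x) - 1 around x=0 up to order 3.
x^3/6 + x^2/2 + x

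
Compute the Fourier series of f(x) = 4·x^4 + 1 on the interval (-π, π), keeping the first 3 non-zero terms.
(192 - 32·π^2)·cos(x) + (-12 + 8·π^2)·cos(2·x) + 1 + 4·π^4/5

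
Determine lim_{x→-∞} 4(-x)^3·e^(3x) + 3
The product is a 0·∞ indeterminate form at x → -∞.
Rewrite the product as 4(-x)^3 / e^(-3x) (an ∞/∞ form) and apply L'Hôpital, or use the standard hierarchy e^(3|x|) ≫ |(-x)^3| as x → -∞.
The indeterminate product → 0, so the limit = 3.

Final answer: 3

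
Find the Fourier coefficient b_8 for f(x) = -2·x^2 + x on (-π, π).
b_8 = (1/π) ∫_{-π}^{π} f(x)·sin(8x) dx.
Evaluate the integral (use parity and integration by parts as needed): b_8 = -1/4.

Final answer: -1/4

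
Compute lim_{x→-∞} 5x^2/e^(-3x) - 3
The quotient is an ∞/∞ indeterminate form as x → -∞.
Compare growth rates of the dominant terms (exponentials ≫ polynomials ≫ logarithms), or apply L'Hôpital's rule; the quotient → 0.
Adding the constant: 0 - 3 = -3. Limit = -3.

Final answer: -3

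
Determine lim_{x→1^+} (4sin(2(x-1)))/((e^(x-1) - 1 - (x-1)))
Both numerator and denominator → 0 as x → 1^+; this is a 0/0 indeterminate form.
Expand each to leading order near x = 1: numerator ~ 8·(x - 1), denominator ~ (x - 1)^2/2.
The limit of the ratio is ∞.

Final answer: ∞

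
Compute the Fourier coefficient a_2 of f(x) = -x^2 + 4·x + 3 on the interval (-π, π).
a_2 = (1/π) ∫_{-π}^{π} f(x)·cos(2x) dx.
Evaluate the integral (use parity and integration by parts as needed): a_2 = -1.

Final answer: -1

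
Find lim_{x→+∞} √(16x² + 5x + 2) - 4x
As x → +∞: multiply by the conjugate to get (5x+2)/(√(16x²+5x+2)+4x); the denominator ~ 8x, so the limit is 5/8.
Limit = 5/8.

Final answer: 5/8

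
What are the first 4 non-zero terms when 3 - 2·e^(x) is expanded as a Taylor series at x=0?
-x^3/3 - x^2 - 2·x + 1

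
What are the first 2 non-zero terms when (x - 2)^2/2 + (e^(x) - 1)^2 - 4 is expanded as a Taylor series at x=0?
-2·x - 2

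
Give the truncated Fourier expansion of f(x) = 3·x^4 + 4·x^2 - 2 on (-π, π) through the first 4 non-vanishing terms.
(128 - 24·π^2)·cos(x) + (-5 + 6·π^2)·cos(2·x) - 8·π^2·cos(3·x)/3 - 2 + 4·π^2/3 + 3·π^4/5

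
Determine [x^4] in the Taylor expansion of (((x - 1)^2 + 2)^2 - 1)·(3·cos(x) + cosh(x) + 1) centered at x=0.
Expand to order 4: (((x - 1)^2 + 2)^2 - 1)·(3·cos(x) + cosh(x) + 1) = -11·x^4/3 - 8·x^3 + 42·x^2 - 60·x + 40 + O(x^5).
The coefficient of x^4 is -11/3.

Final answer: -11/3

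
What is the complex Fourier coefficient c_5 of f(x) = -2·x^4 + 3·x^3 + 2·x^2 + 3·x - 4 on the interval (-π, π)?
Compute the real Fourier coefficients first: a_5 = -296/625 + 16·π^2/25, b_5 = 114/125 + 6·π^2/5.
Then c_5 = (a_5 − i·b_5)/2 = -148/625 + 8·π^2/25 - 3·i·π^2/5 - 57·i/125.

Final answer: -148/625 + 8·π^2/25 - 3·i·π^2/5 - 57·i/125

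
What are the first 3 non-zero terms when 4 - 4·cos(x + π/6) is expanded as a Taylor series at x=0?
√(3)·x^2 + 2·x - 2·√(3) + 4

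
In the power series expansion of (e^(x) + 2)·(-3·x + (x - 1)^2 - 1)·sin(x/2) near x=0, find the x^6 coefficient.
Expand to order 6: (e^(x) + 2)·(-3·x + (x - 1)^2 - 1)·sin(x/2) = 5·x^6/768 - x^5/8 - 7·x^4/16 - x^3 - 15·x^2/2 + O(x^7).
The coefficient of x^6 is 5/768.

Final answer: 5/768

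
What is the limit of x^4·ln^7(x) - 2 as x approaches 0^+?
The product is a 0·∞ indeterminate form at x → 0⁺.
Rewrite the product as ln^7(x) / x^(-4) and apply L'Hôpital, or use the standard hierarchy x^(-4) ≫ |ln x|^7 as x → 0⁺.
The indeterminate product → 0, so the limit = -2.

Final answer: -2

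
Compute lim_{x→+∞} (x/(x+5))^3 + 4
As x → +∞: x/(x+5) = 1/(1 + 5/x) → 1, and the 3rd power of a limit-1 base also → 1; with the additive constant, 1 + 4 = 5.
Limit = 5.

Final answer: 5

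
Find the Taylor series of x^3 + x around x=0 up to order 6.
x^3 + x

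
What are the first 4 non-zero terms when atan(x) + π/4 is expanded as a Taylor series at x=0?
x^5/5 - x^3/3 + x + π/4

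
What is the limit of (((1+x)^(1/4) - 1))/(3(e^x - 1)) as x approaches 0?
Both numerator and denominator → 0 as x → 0; this is a 0/0 indeterminate form.
Expand each to leading order near x = 0: numerator ~ x/4, denominator ~ 3·x.
The limit of the ratio is 1/12.

Final answer: 1/12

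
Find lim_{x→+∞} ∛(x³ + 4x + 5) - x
This is an ∞ − ∞ indeterminate form.
Multiply by (A² + AB + B²)/(A² + AB + B²) where A = ∛(x³+4x + 5), B = x to use A³ − B³ = (A−B)(A²+AB+B²); the x³ terms cancel, leaving (4x + 5)/(A²+AB+B²) with denominator ~ 3x², so the limit is 0.
Limit = 0.

Final answer: 0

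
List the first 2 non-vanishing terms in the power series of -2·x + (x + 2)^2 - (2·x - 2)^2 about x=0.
-3·x^2 + 10·x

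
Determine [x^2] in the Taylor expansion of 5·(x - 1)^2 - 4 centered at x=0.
Expand to order 2: 5·(x - 1)^2 - 4 = 5·x^2 - 10·x + 1 + O(x^3).
The coefficient of x^2 is 5.

Final answer: 5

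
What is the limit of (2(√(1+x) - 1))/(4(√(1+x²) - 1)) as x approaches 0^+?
Both numerator and denominator → 0 as x → 0^+; this is a 0/0 indeterminate form.
Expand each to leading order near x = 0: numerator ~ x, denominator ~ 2·x^2.
The limit of the ratio is ∞.

Final answer: ∞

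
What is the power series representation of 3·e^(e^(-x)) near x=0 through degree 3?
-5·e·x^3/2 + 3·e·x^2 - 3·e·x + 3·e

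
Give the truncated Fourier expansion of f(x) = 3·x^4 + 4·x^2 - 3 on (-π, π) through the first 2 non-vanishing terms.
(128 - 24·π^2)·cos(x) - 3 + 4·π^2/3 + 3·π^4/5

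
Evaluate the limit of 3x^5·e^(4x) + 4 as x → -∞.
The product is a 0·∞ indeterminate form at x → -∞.
Rewrite the product as 3x^5 / e^(-4x) (an ∞/∞ form) and apply L'Hôpital, or use the standard hierarchy e^(4|x|) ≫ |x^5| as x → -∞.
The indeterminate product → 0, so the limit = 4.

Final answer: 4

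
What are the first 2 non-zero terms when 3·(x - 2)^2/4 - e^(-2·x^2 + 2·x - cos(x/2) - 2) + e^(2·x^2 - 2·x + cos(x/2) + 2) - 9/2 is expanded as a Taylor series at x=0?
x·(-2·e^(3) - 3 - 2·e^(-3)) - 3/2 - e^(-3) + e^(3)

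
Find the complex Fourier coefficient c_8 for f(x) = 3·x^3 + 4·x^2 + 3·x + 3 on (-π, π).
Compute the real Fourier coefficients first: a_8 = 1/4, b_8 = -3·π^2/4 - 87/128.
Then c_8 = (a_8 − i·b_8)/2 = 1/8 + 87·i/256 + 3·i·π^2/8.

Final answer: 1/8 + 87·i/256 + 3·i·π^2/8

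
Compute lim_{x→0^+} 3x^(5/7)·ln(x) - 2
The product is a 0·∞ indeterminate form at x → 0⁺.
Rewrite the product as 3·ln(x) / x^(-5/7) and apply L'Hôpital, or use the standard hierarchy x^(-5/7) ≫ |ln x| as x → 0⁺.
The indeterminate product → 0, so the limit = -2.

Final answer: -2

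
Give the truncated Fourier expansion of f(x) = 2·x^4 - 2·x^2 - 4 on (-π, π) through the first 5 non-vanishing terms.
(104 - 16·π^2)·cos(x) + (-8 + 4·π^2)·cos(2·x) + (56/27 - 16·π^2/9)·cos(3·x) + (-7/8 + π^2)·cos(4·x) - 2·π^2/3 - 4 + 2·π^4/5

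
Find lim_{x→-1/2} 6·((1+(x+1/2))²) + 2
Direct substitution at x = -1/2 gives 8.

Final answer: 8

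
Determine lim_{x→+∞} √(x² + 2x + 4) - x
This is an ∞ − ∞ indeterminate form.
Multiply and divide by the conjugate √(x²+2x + 4) + x; the x² terms cancel, leaving (2x + 4)/(√(x²+2x + 4)+x) → 2/2 = 1.
Limit = 1.

Final answer: 1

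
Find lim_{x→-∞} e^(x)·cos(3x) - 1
Evaluate the dominant behaviour as x → -∞; each term tends to a finite value or vanishes.
Limit = -1.

Final answer: -1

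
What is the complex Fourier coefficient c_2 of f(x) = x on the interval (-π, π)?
Compute the real Fourier coefficients first: a_2 = 0, b_2 = -1.
Then c_2 = (a_2 − i·b_2)/2 = i/2.

Final answer: i/2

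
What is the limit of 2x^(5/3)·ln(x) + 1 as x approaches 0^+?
The product is a 0·∞ indeterminate form at x → 0⁺.
Rewrite the product as 2·ln(x) / x^(-5/3) and apply L'Hôpital, or use the standard hierarchy x^(-5/3) ≫ |ln x| as x → 0⁺.
The indeterminate product → 0, so the limit = 1.

Final answer: 1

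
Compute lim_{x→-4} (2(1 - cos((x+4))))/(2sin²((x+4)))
Both numerator and denominator → 0 as x → -4; this is a 0/0 indeterminate form.
Expand each to leading order near x = -4: numerator ~ (x + 4)^2, denominator ~ 2·(x + 4)^2.
The limit of the ratio is 1/2.

Final answer: 1/2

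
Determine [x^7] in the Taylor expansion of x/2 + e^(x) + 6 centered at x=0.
Expand to order 7: x/2 + e^(x) + 6 = x^7/5040 + x^6/720 + x^5/120 + x^4/24 + x^3/6 + x^2/2 + 3·x/2 + 7 + O(x^8).
The coefficient of x^7 is 1/5040.

Final answer: 1/5040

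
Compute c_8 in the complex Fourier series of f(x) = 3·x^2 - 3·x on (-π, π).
Compute the real Fourier coefficients first: a_8 = 3/16, b_8 = 3/4.
Then c_8 = (a_8 − i·b_8)/2 = 3/32 - 3·i/8.

Final answer: 3/32 - 3·i/8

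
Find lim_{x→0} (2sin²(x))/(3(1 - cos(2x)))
Both numerator and denominator → 0 as x → 0; this is a 0/0 indeterminate form.
Expand each to leading order near x = 0: numerator ~ 2·x^2, denominator ~ 6·x^2.
The limit of the ratio is 1/3.

Final answer: 1/3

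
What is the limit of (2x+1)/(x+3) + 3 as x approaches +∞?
Evaluate the dominant behaviour as x → +∞; each term tends to a finite value or vanishes.
Limit = 5.

Final answer: 5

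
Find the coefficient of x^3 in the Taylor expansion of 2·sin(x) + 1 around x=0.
Expand to order 3: 2·sin(x) + 1 = -x^3/3 + 2·x + 1 + O(x^4).
The coefficient of x^3 is -1/3.

Final answer: -1/3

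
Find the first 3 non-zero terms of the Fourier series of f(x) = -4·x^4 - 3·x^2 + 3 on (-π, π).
(-180 + 32·π^2)·cos(x) + (9 - 8·π^2)·cos(2·x) - 4·π^4/5 - π^2 + 3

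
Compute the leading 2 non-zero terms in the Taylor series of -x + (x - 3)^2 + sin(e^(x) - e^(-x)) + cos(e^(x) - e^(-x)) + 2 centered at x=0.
12 - 5·x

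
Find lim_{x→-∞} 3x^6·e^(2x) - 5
The product is a 0·∞ indeterminate form at x → -∞.
Rewrite the product as 3x^6 / e^(-2x) (an ∞/∞ form) and apply L'Hôpital, or use the standard hierarchy e^(2|x|) ≫ |x^6| as x → -∞.
The indeterminate product → 0, so the limit = -5.

Final answer: -5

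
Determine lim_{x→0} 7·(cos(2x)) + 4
Direct substitution at x = 0 gives 11.

Final answer: 11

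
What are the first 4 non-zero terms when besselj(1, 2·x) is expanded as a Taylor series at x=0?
-x^7/144 + x^5/12 - x^3/2 + x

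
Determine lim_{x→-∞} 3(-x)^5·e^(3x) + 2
The product is a 0·∞ indeterminate form at x → -∞.
Rewrite the product as 3(-x)^5 / e^(-3x) (an ∞/∞ form) and apply L'Hôpital, or use the standard hierarchy e^(3|x|) ≫ |(-x)^5| as x → -∞.
The indeterminate product → 0, so the limit = 2.

Final answer: 2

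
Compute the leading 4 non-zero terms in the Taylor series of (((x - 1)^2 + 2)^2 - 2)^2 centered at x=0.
-296·x^3 + 284·x^2 - 168·x + 49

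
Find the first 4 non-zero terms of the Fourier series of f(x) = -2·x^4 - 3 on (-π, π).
(-96 + 16·π^2)·cos(x) + (6 - 4·π^2)·cos(2·x) + (-32/27 + 16·π^2/9)·cos(3·x) - 2·π^4/5 - 3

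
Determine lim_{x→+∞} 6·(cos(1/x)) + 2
Evaluate the dominant behaviour as x → +∞; each term tends to a finite value or vanishes.
Limit = 8.

Final answer: 8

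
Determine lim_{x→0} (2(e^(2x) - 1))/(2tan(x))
Both numerator and denominator → 0 as x → 0; this is a 0/0 indeterminate form.
Expand each to leading order near x = 0: numerator ~ 4·x, denominator ~ 2·x.
The limit of the ratio is 2.

Final answer: 2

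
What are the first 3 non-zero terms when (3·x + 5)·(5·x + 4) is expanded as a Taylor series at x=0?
15·x^2 + 37·x + 20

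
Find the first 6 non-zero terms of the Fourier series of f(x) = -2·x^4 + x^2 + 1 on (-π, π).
(-100 + 16·π^2)·cos(x) + (7 - 4·π^2)·cos(2·x) + (-44/27 + 16·π^2/9)·cos(3·x) + (5/8 - π^2)·cos(4·x) + (-196/625 + 16·π^2/25)·cos(5·x) - 2·π^4/5 + 1 + π^2/3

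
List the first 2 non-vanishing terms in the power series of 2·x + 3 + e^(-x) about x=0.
x + 4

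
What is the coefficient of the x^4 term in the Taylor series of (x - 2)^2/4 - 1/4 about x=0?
Expand to order 4: (x - 2)^2/4 - 1/4 = x^2/4 - x + 3/4 + O(x^5).
The coefficient of x^4 is 0.

Final answer: 0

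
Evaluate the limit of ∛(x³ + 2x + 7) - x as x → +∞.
This is an ∞ − ∞ indeterminate form.
Multiply by (A² + AB + B²)/(A² + AB + B²) where A = ∛(x³+2x + 7), B = x to use A³ − B³ = (A−B)(A²+AB+B²); the x³ terms cancel, leaving (2x + 7)/(A²+AB+B²) with denominator ~ 3x², so the limit is 0.
Limit = 0.

Final answer: 0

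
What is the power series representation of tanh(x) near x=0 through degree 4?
-x^3/3 + x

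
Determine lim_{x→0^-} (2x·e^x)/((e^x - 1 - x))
Both numerator and denominator → 0 as x → 0^-; this is a 0/0 indeterminate form.
Expand each to leading order near x = 0: numerator ~ 2·x, denominator ~ x^2/2.
The limit of the ratio is -∞.

Final answer: -∞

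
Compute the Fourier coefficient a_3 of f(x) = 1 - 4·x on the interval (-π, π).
a_3 = (1/π) ∫_{-π}^{π} f(x)·cos(3x) dx.
Evaluate the integral (use parity and integration by parts as needed): a_3 = 0.

Final answer: 0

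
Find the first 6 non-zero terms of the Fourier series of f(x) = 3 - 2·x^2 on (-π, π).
8·cos(x) - 2·cos(2·x) + 8·cos(3·x)/9 - cos(4·x)/2 + 8·cos(5·x)/25 - 2·π^2/3 + 3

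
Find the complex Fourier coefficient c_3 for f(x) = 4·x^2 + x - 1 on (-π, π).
Compute the real Fourier coefficients first: a_3 = -16/9, b_3 = 2/3.
Then c_3 = (a_3 − i·b_3)/2 = -8/9 - i/3.

Final answer: -8/9 - i/3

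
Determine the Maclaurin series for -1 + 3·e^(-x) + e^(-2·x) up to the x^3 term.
-11·x^3/6 + 7·x^2/2 - 5·x + 3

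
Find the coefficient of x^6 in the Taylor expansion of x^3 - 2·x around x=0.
Expand to order 6: x^3 - 2·x = x^3 - 2·x + O(x^7).
The coefficient of x^6 is 0.

Final answer: 0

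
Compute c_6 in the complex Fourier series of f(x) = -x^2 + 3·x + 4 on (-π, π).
Compute the real Fourier coefficients first: a_6 = -1/9, b_6 = -1.
Then c_6 = (a_6 − i·b_6)/2 = -1/18 + i/2.

Final answer: -1/18 + i/2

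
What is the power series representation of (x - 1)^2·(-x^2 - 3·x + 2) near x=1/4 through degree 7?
171/256 - 15·(x - 1/4)/4 + 47·(x - 1/4)^2/8 - 2·(x - 1/4)^3 - (x - 1/4)^4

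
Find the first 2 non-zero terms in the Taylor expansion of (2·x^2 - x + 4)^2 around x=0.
16 - 8·x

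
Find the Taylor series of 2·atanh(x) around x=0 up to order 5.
2·x^5/5 + 2·x^3/3 + 2·x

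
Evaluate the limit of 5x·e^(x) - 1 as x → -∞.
The product is a 0·∞ indeterminate form at x → -∞.
Rewrite the product as 5x / e^(-x) (an ∞/∞ form) and apply L'Hôpital, or use the standard hierarchy e^(|x|) ≫ |x| as x → -∞.
The indeterminate product → 0, so the limit = -1.

Final answer: -1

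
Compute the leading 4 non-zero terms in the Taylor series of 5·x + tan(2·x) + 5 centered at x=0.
64·x^5/15 + 8·x^3/3 + 7·x + 5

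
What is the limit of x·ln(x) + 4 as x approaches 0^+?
The product is a 0·∞ indeterminate form at x → 0⁺.
Rewrite the product as ln(x) / x^(-1) and apply L'Hôpital, or use the standard hierarchy x^(-1) ≫ |ln x| as x → 0⁺.
The indeterminate product → 0, so the limit = 4.

Final answer: 4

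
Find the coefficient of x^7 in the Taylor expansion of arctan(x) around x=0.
Expand to order 7: arctan(x) = -x^7/7 + x^5/5 - x^3/3 + x + O(x^8).
The coefficient of x^7 is -1/7.

Final answer: -1/7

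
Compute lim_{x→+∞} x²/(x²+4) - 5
Evaluate the dominant behaviour as x → +∞; each term tends to a finite value or vanishes.
Limit = -4.

Final answer: -4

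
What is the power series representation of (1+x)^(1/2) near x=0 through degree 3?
x^3/16 - x^2/8 + x/2 + 1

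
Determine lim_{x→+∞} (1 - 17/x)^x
As x → +∞: this is the defining limit (1 - 17/x)^x → e^(-17).
Limit = e^(-17).

Final answer: e^(-17)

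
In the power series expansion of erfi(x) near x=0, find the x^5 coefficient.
Expand to order 5: erfi(x) = x^5/(5·√(π)) + 2·x^3/(3·√(π)) + 2·x/√(π) + O(x^6).
The coefficient of x^5 is 1/(5·√(π)).

Final answer: 1/(5·√(π))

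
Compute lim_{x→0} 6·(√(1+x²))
Direct substitution at x = 0 gives 6.

Final answer: 6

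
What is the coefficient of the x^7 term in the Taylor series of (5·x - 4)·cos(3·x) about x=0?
Expand to order 7: (5·x - 4)·cos(3·x) = -81·x^7/16 + 81·x^6/20 + 135·x^5/8 - 27·x^4/2 - 45·x^3/2 + 18·x^2 + 5·x - 4 + O(x^8).
The coefficient of x^7 is -81/16.

Final answer: -81/16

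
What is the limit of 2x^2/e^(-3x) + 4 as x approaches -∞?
The quotient is an ∞/∞ indeterminate form as x → -∞.
Compare growth rates of the dominant terms (exponentials ≫ polynomials ≫ logarithms), or apply L'Hôpital's rule; the quotient → 0.
Adding the constant: 0 + 4 = 4. Limit = 4.

Final answer: 4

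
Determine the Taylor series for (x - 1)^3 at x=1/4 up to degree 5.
-27/64 + 27·(x - 1/4)/16 - 9·(x - 1/4)^2/4 + (x - 1/4)^3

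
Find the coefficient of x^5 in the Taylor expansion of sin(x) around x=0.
Expand to order 5: sin(x) = x^5/120 - x^3/6 + x + O(x^6).
The coefficient of x^5 is 1/120.

Final answer: 1/120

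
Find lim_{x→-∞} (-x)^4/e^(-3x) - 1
The quotient is an ∞/∞ indeterminate form as x → -∞.
Compare growth rates of the dominant terms (exponentials ≫ polynomials ≫ logarithms), or apply L'Hôpital's rule; the quotient → 0.
Adding the constant: 0 - 1 = -1. Limit = -1.

Final answer: -1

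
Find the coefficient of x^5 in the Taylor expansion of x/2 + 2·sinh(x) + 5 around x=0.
Expand to order 5: x/2 + 2·sinh(x) + 5 = x^5/60 + x^3/3 + 5·x/2 + 5 + O(x^6).
The coefficient of x^5 is 1/60.

Final answer: 1/60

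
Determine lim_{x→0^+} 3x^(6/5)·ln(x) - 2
The product is a 0·∞ indeterminate form at x → 0⁺.
Rewrite the product as 3·ln(x) / x^(-6/5) and apply L'Hôpital, or use the standard hierarchy x^(-6/5) ≫ |ln x| as x → 0⁺.
The indeterminate product → 0, so the limit = -2.

Final answer: -2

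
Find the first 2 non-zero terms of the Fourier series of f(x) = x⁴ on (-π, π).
(48 - 8·π^2)·cos(x) + π^4/5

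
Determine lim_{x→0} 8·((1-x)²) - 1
Direct substitution at x = 0 gives 7.

Final answer: 7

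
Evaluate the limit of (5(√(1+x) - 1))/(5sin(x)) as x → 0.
Both numerator and denominator → 0 as x → 0; this is a 0/0 indeterminate form.
Expand each to leading order near x = 0: numerator ~ 5·x/2, denominator ~ 5·x.
The limit of the ratio is 1/2.

Final answer: 1/2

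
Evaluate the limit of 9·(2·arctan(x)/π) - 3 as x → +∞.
Evaluate the dominant behaviour as x → +∞; each term tends to a finite value or vanishes.
Limit = 6.

Final answer: 6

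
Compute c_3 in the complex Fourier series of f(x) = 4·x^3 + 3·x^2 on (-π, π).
Compute the real Fourier coefficients first: a_3 = -4/3, b_3 = -16/9 + 8·π^2/3.
Then c_3 = (a_3 − i·b_3)/2 = -2/3 - 4·i·π^2/3 + 8·i/9.

Final answer: -2/3 - 4·i·π^2/3 + 8·i/9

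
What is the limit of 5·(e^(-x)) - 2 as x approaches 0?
Direct substitution at x = 0 gives 3.

Final answer: 3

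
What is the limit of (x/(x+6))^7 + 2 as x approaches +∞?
As x → +∞: x/(x+6) = 1/(1 + 6/x) → 1, and the 7th power of a limit-1 base also → 1; with the additive constant, 1 + 2 = 3.
Limit = 3.

Final answer: 3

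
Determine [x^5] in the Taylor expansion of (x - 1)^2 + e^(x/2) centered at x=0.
Expand to order 5: (x - 1)^2 + e^(x/2) = x^5/3840 + x^4/384 + x^3/48 + 9·x^2/8 - 3·x/2 + 2 + O(x^6).
The coefficient of x^5 is 1/3840.

Final answer: 1/3840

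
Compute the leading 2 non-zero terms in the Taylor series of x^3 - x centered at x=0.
x^3 - x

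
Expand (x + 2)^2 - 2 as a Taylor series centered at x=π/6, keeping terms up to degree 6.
π^2/36 + 2 + 2·π/3 + (π/3 + 4)·(x - π/6) + (x - π/6)^2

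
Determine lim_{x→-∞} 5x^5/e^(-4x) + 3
The quotient is an ∞/∞ indeterminate form as x → -∞.
Compare growth rates of the dominant terms (exponentials ≫ polynomials ≫ logarithms), or apply L'Hôpital's rule; the quotient → 0.
Adding the constant: 0 + 3 = 3. Limit = 3.

Final answer: 3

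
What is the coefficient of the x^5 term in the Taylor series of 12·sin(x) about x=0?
Expand to order 5: 12·sin(x) = x^5/10 - 2·x^3 + 12·x + O(x^6).
The coefficient of x^5 is 1/10.

Final answer: 1/10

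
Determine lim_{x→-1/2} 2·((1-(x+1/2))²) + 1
Direct substitution at x = -1/2 gives 3.

Final answer: 3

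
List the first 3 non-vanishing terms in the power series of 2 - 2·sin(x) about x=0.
x^3/3 - 2·x + 2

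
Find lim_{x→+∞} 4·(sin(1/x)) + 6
Evaluate the dominant behaviour as x → +∞; each term tends to a finite value or vanishes.
Limit = 6.

Final answer: 6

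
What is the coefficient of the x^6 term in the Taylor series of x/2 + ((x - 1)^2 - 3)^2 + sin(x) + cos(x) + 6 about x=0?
Expand to order 6: x/2 + ((x - 1)^2 - 3)^2 + sin(x) + cos(x) + 6 = -x^6/720 + x^5/120 + 25·x^4/24 - 25·x^3/6 - x^2/2 + 19·x/2 + 11 + O(x^7).
The coefficient of x^6 is -1/720.

Final answer: -1/720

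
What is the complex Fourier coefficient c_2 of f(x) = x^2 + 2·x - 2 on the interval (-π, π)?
Compute the real Fourier coefficients first: a_2 = 1, b_2 = -2.
Then c_2 = (a_2 − i·b_2)/2 = 1/2 + i.

Final answer: 1/2 + i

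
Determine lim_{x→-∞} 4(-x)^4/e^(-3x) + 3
The quotient is an ∞/∞ indeterminate form as x → -∞.
Compare growth rates of the dominant terms (exponentials ≫ polynomials ≫ logarithms), or apply L'Hôpital's rule; the quotient → 0.
Adding the constant: 0 + 3 = 3. Limit = 3.

Final answer: 3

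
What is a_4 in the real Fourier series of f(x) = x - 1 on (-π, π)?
a_4 = (1/π) ∫_{-π}^{π} f(x)·cos(4x) dx.
Evaluate the integral (use parity and integration by parts as needed): a_4 = 0.

Final answer: 0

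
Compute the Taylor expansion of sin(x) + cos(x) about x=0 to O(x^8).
-x^7/5040 - x^6/720 + x^5/120 + x^4/24 - x^3/6 - x^2/2 + x + 1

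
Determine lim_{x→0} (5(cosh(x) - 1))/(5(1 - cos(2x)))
Both numerator and denominator → 0 as x → 0; this is a 0/0 indeterminate form.
Expand each to leading order near x = 0: numerator ~ 5·x^2/2, denominator ~ 10·x^2.
The limit of the ratio is 1/4.

Final answer: 1/4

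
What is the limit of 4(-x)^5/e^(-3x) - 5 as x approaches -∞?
The quotient is an ∞/∞ indeterminate form as x → -∞.
Compare growth rates of the dominant terms (exponentials ≫ polynomials ≫ logarithms), or apply L'Hôpital's rule; the quotient → 0.
Adding the constant: 0 - 5 = -5. Limit = -5.

Final answer: -5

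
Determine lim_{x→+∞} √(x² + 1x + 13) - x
This is an ∞ − ∞ indeterminate form.
Multiply and divide by the conjugate √(x²+1x + 13) + x; the x² terms cancel, leaving (1x + 13)/(√(x²+1x + 13)+x) → 1/2.
Limit = 1/2.

Final answer: 1/2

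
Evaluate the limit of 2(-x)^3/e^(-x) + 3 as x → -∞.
The quotient is an ∞/∞ indeterminate form as x → -∞.
Compare growth rates of the dominant terms (exponentials ≫ polynomials ≫ logarithms), or apply L'Hôpital's rule; the quotient → 0.
Adding the constant: 0 + 3 = 3. Limit = 3.

Final answer: 3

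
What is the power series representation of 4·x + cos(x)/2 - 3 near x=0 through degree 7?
-x^6/1440 + x^4/48 - x^2/4 + 4·x - 5/2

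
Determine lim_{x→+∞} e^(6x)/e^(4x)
This is an ∞/∞ indeterminate form as x → +∞.
Rewrite e^(6x)/e^(4x) = e^((6−4)x) = e^(2x); the exponent coefficient is 2 > 0 so e^(2x) → ∞.
Limit = ∞.

Final answer: ∞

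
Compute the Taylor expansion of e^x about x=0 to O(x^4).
x^3/6 + x^2/2 + x + 1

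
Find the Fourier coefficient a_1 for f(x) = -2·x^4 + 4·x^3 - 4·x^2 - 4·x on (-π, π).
a_1 = (1/π) ∫_{-π}^{π} f(x)·cos(1x) dx.
Evaluate the integral (use parity and integration by parts as needed): a_1 = -80 + 16·π^2.

Final answer: -80 + 16·π^2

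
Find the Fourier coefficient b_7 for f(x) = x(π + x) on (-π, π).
b_7 = (1/π) ∫_{-π}^{π} f(x)·sin(7x) dx.
Evaluate the integral (use parity and integration by parts as needed): b_7 = 2·π/7.

Final answer: 2·π/7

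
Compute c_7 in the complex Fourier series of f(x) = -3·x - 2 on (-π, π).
Compute the real Fourier coefficients first: a_7 = 0, b_7 = -6/7.
Then c_7 = (a_7 − i·b_7)/2 = 3·i/7.

Final answer: 3·i/7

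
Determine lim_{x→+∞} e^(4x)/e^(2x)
This is an ∞/∞ indeterminate form as x → +∞.
Rewrite e^(4x)/e^(2x) = e^((4−2)x) = e^(2x); the exponent coefficient is 2 > 0 so e^(2x) → ∞.
Limit = ∞.

Final answer: ∞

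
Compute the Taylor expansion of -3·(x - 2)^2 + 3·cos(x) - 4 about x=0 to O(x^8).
-x^6/240 + x^4/8 - 9·x^2/2 + 12·x - 13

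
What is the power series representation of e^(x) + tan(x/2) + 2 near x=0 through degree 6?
x^6/720 + x^5/80 + x^4/24 + 5·x^3/24 + x^2/2 + 3·x/2 + 3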